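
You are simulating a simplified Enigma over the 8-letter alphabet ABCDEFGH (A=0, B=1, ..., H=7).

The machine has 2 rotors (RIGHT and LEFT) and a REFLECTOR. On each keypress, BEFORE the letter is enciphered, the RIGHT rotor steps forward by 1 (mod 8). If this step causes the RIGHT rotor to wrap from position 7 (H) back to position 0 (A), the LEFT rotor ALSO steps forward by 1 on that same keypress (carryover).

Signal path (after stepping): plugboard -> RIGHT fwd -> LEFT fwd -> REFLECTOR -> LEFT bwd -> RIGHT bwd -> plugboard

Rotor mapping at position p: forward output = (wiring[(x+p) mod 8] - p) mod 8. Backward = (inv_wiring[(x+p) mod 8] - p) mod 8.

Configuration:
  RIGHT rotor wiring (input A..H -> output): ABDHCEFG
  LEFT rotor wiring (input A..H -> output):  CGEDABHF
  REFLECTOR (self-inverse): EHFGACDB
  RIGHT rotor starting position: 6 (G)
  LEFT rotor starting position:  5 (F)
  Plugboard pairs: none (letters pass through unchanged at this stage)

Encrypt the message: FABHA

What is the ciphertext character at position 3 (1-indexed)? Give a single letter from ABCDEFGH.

Char 1 ('F'): step: R->7, L=5; F->plug->F->R->D->L->F->refl->C->L'->B->R'->B->plug->B
Char 2 ('A'): step: R->0, L->6 (L advanced); A->plug->A->R->A->L->B->refl->H->L'->B->R'->B->plug->B
Char 3 ('B'): step: R->1, L=6; B->plug->B->R->C->L->E->refl->A->L'->D->R'->E->plug->E

E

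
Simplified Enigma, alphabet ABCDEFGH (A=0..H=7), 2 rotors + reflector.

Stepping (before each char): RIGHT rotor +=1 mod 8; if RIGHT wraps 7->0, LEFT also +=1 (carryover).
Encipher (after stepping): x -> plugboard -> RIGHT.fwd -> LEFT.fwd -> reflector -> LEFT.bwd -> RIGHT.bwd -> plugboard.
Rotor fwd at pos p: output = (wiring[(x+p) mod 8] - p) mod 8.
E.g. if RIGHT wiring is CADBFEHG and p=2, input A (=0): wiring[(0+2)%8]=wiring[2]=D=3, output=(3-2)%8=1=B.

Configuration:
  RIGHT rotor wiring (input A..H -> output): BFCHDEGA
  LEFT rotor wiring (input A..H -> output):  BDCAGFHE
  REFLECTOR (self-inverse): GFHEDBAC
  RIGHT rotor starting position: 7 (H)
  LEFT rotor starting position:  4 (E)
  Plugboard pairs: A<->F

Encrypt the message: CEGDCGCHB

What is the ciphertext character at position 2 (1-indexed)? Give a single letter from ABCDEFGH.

Char 1 ('C'): step: R->0, L->5 (L advanced); C->plug->C->R->C->L->H->refl->C->L'->B->R'->A->plug->F
Char 2 ('E'): step: R->1, L=5; E->plug->E->R->D->L->E->refl->D->L'->G->R'->C->plug->C

C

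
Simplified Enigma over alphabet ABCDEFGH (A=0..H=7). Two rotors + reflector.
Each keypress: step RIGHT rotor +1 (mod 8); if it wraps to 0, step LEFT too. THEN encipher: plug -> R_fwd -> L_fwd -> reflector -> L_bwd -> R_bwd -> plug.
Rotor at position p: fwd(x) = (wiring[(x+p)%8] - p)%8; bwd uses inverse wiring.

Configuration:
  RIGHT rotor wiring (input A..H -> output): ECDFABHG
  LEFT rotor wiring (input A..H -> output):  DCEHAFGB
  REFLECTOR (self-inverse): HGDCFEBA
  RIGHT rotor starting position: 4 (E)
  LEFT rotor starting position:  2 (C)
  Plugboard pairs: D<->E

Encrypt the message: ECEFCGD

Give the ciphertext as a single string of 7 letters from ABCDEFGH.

Answer: DGFDEBA

Derivation:
Char 1 ('E'): step: R->5, L=2; E->plug->D->R->H->L->A->refl->H->L'->F->R'->E->plug->D
Char 2 ('C'): step: R->6, L=2; C->plug->C->R->G->L->B->refl->G->L'->C->R'->G->plug->G
Char 3 ('E'): step: R->7, L=2; E->plug->D->R->E->L->E->refl->F->L'->B->R'->F->plug->F
Char 4 ('F'): step: R->0, L->3 (L advanced); F->plug->F->R->B->L->F->refl->E->L'->A->R'->E->plug->D
Char 5 ('C'): step: R->1, L=3; C->plug->C->R->E->L->G->refl->B->L'->H->R'->D->plug->E
Char 6 ('G'): step: R->2, L=3; G->plug->G->R->C->L->C->refl->D->L'->D->R'->B->plug->B
Char 7 ('D'): step: R->3, L=3; D->plug->E->R->D->L->D->refl->C->L'->C->R'->A->plug->A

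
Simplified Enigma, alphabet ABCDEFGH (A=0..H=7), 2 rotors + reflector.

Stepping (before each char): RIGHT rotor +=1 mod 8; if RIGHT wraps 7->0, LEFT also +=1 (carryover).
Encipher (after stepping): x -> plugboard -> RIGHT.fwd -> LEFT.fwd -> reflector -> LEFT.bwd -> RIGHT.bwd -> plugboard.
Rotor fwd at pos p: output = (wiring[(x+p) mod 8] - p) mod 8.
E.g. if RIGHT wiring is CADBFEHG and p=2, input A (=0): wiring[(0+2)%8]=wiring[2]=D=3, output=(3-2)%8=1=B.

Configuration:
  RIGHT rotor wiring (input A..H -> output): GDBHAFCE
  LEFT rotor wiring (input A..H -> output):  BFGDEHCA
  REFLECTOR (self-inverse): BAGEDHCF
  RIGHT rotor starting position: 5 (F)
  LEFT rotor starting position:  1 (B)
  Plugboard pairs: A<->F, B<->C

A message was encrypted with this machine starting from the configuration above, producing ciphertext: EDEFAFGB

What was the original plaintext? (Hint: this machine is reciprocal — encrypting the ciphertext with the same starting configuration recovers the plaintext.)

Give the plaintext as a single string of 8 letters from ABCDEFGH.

Char 1 ('E'): step: R->6, L=1; E->plug->E->R->D->L->D->refl->E->L'->A->R'->C->plug->B
Char 2 ('D'): step: R->7, L=1; D->plug->D->R->C->L->C->refl->G->L'->E->R'->C->plug->B
Char 3 ('E'): step: R->0, L->2 (L advanced); E->plug->E->R->A->L->E->refl->D->L'->H->R'->D->plug->D
Char 4 ('F'): step: R->1, L=2; F->plug->A->R->C->L->C->refl->G->L'->F->R'->H->plug->H
Char 5 ('A'): step: R->2, L=2; A->plug->F->R->C->L->C->refl->G->L'->F->R'->B->plug->C
Char 6 ('F'): step: R->3, L=2; F->plug->A->R->E->L->A->refl->B->L'->B->R'->E->plug->E
Char 7 ('G'): step: R->4, L=2; G->plug->G->R->F->L->G->refl->C->L'->C->R'->E->plug->E
Char 8 ('B'): step: R->5, L=2; B->plug->C->R->H->L->D->refl->E->L'->A->R'->A->plug->F

Answer: BBDHCEEF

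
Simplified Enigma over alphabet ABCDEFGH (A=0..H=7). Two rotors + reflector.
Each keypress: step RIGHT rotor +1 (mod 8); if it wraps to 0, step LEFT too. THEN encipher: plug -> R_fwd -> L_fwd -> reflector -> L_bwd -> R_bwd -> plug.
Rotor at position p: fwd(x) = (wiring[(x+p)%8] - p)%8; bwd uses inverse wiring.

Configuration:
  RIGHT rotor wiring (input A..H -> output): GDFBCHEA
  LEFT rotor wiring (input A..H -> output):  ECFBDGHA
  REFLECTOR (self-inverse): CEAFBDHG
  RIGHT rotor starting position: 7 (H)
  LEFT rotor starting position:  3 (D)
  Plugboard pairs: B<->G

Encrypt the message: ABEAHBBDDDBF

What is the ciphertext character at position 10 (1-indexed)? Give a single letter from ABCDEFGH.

Char 1 ('A'): step: R->0, L->4 (L advanced); A->plug->A->R->G->L->B->refl->E->L'->D->R'->B->plug->G
Char 2 ('B'): step: R->1, L=4; B->plug->G->R->H->L->F->refl->D->L'->C->R'->A->plug->A
Char 3 ('E'): step: R->2, L=4; E->plug->E->R->C->L->D->refl->F->L'->H->R'->B->plug->G
Char 4 ('A'): step: R->3, L=4; A->plug->A->R->G->L->B->refl->E->L'->D->R'->F->plug->F
Char 5 ('H'): step: R->4, L=4; H->plug->H->R->F->L->G->refl->H->L'->A->R'->C->plug->C
Char 6 ('B'): step: R->5, L=4; B->plug->G->R->E->L->A->refl->C->L'->B->R'->D->plug->D
Char 7 ('B'): step: R->6, L=4; B->plug->G->R->E->L->A->refl->C->L'->B->R'->H->plug->H
Char 8 ('D'): step: R->7, L=4; D->plug->D->R->G->L->B->refl->E->L'->D->R'->F->plug->F
Char 9 ('D'): step: R->0, L->5 (L advanced); D->plug->D->R->B->L->C->refl->A->L'->F->R'->C->plug->C
Char 10 ('D'): step: R->1, L=5; D->plug->D->R->B->L->C->refl->A->L'->F->R'->H->plug->H

H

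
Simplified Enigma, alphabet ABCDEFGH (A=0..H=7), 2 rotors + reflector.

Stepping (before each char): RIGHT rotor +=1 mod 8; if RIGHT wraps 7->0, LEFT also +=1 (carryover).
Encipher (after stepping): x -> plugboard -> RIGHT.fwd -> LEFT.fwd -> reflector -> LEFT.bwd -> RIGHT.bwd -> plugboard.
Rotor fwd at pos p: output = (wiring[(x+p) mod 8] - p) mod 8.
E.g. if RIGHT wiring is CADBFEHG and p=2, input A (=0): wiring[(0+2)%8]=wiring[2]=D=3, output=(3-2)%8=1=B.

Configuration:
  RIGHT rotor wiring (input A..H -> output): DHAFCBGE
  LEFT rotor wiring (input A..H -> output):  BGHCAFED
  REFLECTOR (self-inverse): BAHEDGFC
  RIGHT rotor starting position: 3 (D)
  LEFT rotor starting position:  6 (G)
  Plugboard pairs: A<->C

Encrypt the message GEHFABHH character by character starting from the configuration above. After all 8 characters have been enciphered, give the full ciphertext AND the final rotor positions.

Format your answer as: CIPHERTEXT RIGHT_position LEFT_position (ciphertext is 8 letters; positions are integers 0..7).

Answer: FHGBHCBD 3 7

Derivation:
Char 1 ('G'): step: R->4, L=6; G->plug->G->R->E->L->B->refl->A->L'->D->R'->F->plug->F
Char 2 ('E'): step: R->5, L=6; E->plug->E->R->C->L->D->refl->E->L'->F->R'->H->plug->H
Char 3 ('H'): step: R->6, L=6; H->plug->H->R->D->L->A->refl->B->L'->E->R'->G->plug->G
Char 4 ('F'): step: R->7, L=6; F->plug->F->R->D->L->A->refl->B->L'->E->R'->B->plug->B
Char 5 ('A'): step: R->0, L->7 (L advanced); A->plug->C->R->A->L->E->refl->D->L'->E->R'->H->plug->H
Char 6 ('B'): step: R->1, L=7; B->plug->B->R->H->L->F->refl->G->L'->G->R'->A->plug->C
Char 7 ('H'): step: R->2, L=7; H->plug->H->R->F->L->B->refl->A->L'->D->R'->B->plug->B
Char 8 ('H'): step: R->3, L=7; H->plug->H->R->F->L->B->refl->A->L'->D->R'->D->plug->D
Final: ciphertext=FHGBHCBD, RIGHT=3, LEFT=7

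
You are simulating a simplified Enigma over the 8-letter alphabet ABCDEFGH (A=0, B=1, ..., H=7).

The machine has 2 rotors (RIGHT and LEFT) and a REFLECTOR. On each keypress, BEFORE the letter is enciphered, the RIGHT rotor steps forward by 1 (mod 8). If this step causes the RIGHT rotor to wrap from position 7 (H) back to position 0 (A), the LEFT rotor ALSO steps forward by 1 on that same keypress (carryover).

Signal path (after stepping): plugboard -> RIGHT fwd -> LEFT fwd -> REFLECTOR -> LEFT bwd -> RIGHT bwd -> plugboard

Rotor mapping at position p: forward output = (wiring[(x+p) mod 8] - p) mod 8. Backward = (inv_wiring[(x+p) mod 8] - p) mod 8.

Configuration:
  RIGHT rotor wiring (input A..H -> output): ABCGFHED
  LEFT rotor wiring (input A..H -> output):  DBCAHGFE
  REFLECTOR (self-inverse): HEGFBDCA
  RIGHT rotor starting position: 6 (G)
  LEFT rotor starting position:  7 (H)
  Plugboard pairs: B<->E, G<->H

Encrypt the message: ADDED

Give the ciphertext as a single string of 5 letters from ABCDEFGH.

Answer: EAFCG

Derivation:
Char 1 ('A'): step: R->7, L=7; A->plug->A->R->E->L->B->refl->E->L'->B->R'->B->plug->E
Char 2 ('D'): step: R->0, L->0 (L advanced); D->plug->D->R->G->L->F->refl->D->L'->A->R'->A->plug->A
Char 3 ('D'): step: R->1, L=0; D->plug->D->R->E->L->H->refl->A->L'->D->R'->F->plug->F
Char 4 ('E'): step: R->2, L=0; E->plug->B->R->E->L->H->refl->A->L'->D->R'->C->plug->C
Char 5 ('D'): step: R->3, L=0; D->plug->D->R->B->L->B->refl->E->L'->H->R'->H->plug->G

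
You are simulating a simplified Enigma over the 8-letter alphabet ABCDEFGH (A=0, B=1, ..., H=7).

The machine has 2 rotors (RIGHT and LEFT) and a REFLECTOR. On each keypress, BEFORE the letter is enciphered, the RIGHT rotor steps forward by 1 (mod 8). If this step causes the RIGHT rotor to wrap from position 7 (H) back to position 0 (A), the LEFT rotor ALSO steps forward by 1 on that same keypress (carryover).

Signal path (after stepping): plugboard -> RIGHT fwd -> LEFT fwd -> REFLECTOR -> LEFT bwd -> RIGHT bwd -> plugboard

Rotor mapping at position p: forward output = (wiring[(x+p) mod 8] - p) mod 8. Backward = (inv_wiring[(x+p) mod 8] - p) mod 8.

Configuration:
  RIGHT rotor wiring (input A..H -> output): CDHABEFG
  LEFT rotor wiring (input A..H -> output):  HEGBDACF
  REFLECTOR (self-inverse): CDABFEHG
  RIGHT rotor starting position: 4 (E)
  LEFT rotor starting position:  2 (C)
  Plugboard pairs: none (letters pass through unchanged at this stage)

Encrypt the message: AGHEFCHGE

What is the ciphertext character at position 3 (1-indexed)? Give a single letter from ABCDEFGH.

Char 1 ('A'): step: R->5, L=2; A->plug->A->R->H->L->C->refl->A->L'->E->R'->H->plug->H
Char 2 ('G'): step: R->6, L=2; G->plug->G->R->D->L->G->refl->H->L'->B->R'->E->plug->E
Char 3 ('H'): step: R->7, L=2; H->plug->H->R->G->L->F->refl->E->L'->A->R'->D->plug->D

D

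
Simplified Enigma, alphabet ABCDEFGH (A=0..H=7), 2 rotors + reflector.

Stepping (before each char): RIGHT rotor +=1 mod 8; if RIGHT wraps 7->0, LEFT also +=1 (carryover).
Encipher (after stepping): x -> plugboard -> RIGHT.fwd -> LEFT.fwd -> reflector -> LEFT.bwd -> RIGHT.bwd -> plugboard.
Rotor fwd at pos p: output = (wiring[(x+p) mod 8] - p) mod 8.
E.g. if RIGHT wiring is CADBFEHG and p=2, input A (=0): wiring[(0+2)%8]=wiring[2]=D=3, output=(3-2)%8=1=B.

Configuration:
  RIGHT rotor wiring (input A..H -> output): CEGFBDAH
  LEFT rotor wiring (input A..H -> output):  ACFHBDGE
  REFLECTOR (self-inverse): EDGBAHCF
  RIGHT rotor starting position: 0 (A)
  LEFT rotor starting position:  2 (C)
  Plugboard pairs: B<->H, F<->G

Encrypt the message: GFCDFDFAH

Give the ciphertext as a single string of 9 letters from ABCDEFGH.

Answer: CHBGHBDFF

Derivation:
Char 1 ('G'): step: R->1, L=2; G->plug->F->R->H->L->A->refl->E->L'->E->R'->C->plug->C
Char 2 ('F'): step: R->2, L=2; F->plug->G->R->A->L->D->refl->B->L'->D->R'->B->plug->H
Char 3 ('C'): step: R->3, L=2; C->plug->C->R->A->L->D->refl->B->L'->D->R'->H->plug->B
Char 4 ('D'): step: R->4, L=2; D->plug->D->R->D->L->B->refl->D->L'->A->R'->F->plug->G
Char 5 ('F'): step: R->5, L=2; F->plug->G->R->A->L->D->refl->B->L'->D->R'->B->plug->H
Char 6 ('D'): step: R->6, L=2; D->plug->D->R->G->L->G->refl->C->L'->F->R'->H->plug->B
Char 7 ('F'): step: R->7, L=2; F->plug->G->R->E->L->E->refl->A->L'->H->R'->D->plug->D
Char 8 ('A'): step: R->0, L->3 (L advanced); A->plug->A->R->C->L->A->refl->E->L'->A->R'->G->plug->F
Char 9 ('H'): step: R->1, L=3; H->plug->B->R->F->L->F->refl->H->L'->G->R'->G->plug->F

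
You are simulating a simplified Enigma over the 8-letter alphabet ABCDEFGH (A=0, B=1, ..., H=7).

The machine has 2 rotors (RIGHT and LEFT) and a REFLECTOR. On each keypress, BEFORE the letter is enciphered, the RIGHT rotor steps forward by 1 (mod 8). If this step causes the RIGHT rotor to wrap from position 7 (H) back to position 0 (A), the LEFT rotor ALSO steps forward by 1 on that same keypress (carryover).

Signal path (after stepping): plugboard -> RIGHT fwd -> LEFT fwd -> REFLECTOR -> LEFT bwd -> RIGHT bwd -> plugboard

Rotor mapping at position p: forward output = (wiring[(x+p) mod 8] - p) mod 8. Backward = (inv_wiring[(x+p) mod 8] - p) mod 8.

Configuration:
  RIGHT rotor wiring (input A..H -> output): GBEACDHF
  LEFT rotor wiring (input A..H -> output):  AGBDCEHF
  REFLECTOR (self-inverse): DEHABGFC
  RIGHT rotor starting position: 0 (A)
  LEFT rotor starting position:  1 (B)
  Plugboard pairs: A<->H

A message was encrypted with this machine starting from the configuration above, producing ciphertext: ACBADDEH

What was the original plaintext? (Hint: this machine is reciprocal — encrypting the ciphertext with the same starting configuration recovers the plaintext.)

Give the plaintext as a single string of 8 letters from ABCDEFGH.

Char 1 ('A'): step: R->1, L=1; A->plug->H->R->F->L->G->refl->F->L'->A->R'->A->plug->H
Char 2 ('C'): step: R->2, L=1; C->plug->C->R->A->L->F->refl->G->L'->F->R'->E->plug->E
Char 3 ('B'): step: R->3, L=1; B->plug->B->R->H->L->H->refl->C->L'->C->R'->E->plug->E
Char 4 ('A'): step: R->4, L=1; A->plug->H->R->E->L->D->refl->A->L'->B->R'->D->plug->D
Char 5 ('D'): step: R->5, L=1; D->plug->D->R->B->L->A->refl->D->L'->E->R'->E->plug->E
Char 6 ('D'): step: R->6, L=1; D->plug->D->R->D->L->B->refl->E->L'->G->R'->E->plug->E
Char 7 ('E'): step: R->7, L=1; E->plug->E->R->B->L->A->refl->D->L'->E->R'->G->plug->G
Char 8 ('H'): step: R->0, L->2 (L advanced); H->plug->A->R->G->L->G->refl->F->L'->E->R'->C->plug->C

Answer: HEEDEEGC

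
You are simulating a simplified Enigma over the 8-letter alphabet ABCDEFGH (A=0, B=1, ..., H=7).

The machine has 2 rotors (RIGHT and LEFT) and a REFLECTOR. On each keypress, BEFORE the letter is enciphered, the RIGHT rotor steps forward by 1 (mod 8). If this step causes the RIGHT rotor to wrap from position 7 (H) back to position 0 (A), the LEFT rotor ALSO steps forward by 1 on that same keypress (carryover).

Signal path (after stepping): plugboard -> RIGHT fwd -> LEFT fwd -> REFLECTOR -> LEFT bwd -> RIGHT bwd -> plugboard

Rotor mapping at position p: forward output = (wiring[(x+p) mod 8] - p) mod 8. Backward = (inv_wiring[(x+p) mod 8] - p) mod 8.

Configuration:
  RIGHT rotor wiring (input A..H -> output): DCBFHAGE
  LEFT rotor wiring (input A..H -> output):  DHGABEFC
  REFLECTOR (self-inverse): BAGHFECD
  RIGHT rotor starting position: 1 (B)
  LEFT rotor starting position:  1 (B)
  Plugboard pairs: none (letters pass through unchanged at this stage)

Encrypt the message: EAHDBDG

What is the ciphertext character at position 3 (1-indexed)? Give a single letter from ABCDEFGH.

Char 1 ('E'): step: R->2, L=1; E->plug->E->R->E->L->D->refl->H->L'->C->R'->F->plug->F
Char 2 ('A'): step: R->3, L=1; A->plug->A->R->C->L->H->refl->D->L'->E->R'->B->plug->B
Char 3 ('H'): step: R->4, L=1; H->plug->H->R->B->L->F->refl->E->L'->F->R'->G->plug->G

G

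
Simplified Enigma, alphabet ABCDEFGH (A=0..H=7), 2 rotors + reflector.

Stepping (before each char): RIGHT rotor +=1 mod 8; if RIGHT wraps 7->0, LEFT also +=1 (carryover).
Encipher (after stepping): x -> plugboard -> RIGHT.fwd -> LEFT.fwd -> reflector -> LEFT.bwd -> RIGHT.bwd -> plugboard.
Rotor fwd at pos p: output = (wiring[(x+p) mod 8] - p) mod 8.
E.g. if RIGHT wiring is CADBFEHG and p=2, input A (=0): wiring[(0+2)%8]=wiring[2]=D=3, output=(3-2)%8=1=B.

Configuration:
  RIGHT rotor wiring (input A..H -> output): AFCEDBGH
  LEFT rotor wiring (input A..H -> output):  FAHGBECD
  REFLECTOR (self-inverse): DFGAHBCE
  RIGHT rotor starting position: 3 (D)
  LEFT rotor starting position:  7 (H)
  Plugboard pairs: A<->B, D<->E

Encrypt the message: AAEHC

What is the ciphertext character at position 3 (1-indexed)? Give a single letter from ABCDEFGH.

Char 1 ('A'): step: R->4, L=7; A->plug->B->R->F->L->C->refl->G->L'->B->R'->F->plug->F
Char 2 ('A'): step: R->5, L=7; A->plug->B->R->B->L->G->refl->C->L'->F->R'->F->plug->F
Char 3 ('E'): step: R->6, L=7; E->plug->D->R->H->L->D->refl->A->L'->D->R'->H->plug->H

H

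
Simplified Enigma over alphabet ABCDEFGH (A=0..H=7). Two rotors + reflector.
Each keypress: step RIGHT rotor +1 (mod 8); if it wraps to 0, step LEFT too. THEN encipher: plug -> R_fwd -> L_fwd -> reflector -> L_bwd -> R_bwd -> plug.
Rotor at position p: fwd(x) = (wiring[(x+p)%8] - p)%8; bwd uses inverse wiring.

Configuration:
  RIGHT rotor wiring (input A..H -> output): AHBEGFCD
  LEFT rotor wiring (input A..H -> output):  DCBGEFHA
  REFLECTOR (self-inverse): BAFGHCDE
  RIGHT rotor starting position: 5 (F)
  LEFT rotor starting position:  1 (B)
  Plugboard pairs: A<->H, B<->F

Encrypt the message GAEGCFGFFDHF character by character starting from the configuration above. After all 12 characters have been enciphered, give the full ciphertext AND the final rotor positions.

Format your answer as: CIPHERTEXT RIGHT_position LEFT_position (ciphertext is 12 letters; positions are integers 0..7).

Answer: DEFEFBBDEHFA 1 3

Derivation:
Char 1 ('G'): step: R->6, L=1; G->plug->G->R->A->L->B->refl->A->L'->B->R'->D->plug->D
Char 2 ('A'): step: R->7, L=1; A->plug->H->R->D->L->D->refl->G->L'->F->R'->E->plug->E
Char 3 ('E'): step: R->0, L->2 (L advanced); E->plug->E->R->G->L->B->refl->A->L'->H->R'->B->plug->F
Char 4 ('G'): step: R->1, L=2; G->plug->G->R->C->L->C->refl->F->L'->E->R'->E->plug->E
Char 5 ('C'): step: R->2, L=2; C->plug->C->R->E->L->F->refl->C->L'->C->R'->B->plug->F
Char 6 ('F'): step: R->3, L=2; F->plug->B->R->D->L->D->refl->G->L'->F->R'->F->plug->B
Char 7 ('G'): step: R->4, L=2; G->plug->G->R->F->L->G->refl->D->L'->D->R'->F->plug->B
Char 8 ('F'): step: R->5, L=2; F->plug->B->R->F->L->G->refl->D->L'->D->R'->D->plug->D
Char 9 ('F'): step: R->6, L=2; F->plug->B->R->F->L->G->refl->D->L'->D->R'->E->plug->E
Char 10 ('D'): step: R->7, L=2; D->plug->D->R->C->L->C->refl->F->L'->E->R'->A->plug->H
Char 11 ('H'): step: R->0, L->3 (L advanced); H->plug->A->R->A->L->D->refl->G->L'->H->R'->B->plug->F
Char 12 ('F'): step: R->1, L=3; F->plug->B->R->A->L->D->refl->G->L'->H->R'->H->plug->A
Final: ciphertext=DEFEFBBDEHFA, RIGHT=1, LEFT=3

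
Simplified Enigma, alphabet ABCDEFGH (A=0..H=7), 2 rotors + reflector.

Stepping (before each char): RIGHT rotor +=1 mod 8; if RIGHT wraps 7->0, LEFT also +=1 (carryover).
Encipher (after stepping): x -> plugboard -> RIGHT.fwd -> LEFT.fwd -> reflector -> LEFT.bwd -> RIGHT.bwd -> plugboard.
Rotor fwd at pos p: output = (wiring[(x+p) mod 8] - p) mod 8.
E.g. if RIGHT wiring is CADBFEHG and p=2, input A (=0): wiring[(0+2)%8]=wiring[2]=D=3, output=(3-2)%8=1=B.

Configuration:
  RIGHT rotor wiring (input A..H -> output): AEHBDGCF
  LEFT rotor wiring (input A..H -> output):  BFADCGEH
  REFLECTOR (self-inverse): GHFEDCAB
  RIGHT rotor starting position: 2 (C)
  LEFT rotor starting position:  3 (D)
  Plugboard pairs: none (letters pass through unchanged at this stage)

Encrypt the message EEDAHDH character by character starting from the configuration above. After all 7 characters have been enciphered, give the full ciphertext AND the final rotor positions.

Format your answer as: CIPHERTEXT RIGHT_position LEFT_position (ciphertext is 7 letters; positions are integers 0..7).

Answer: HBACBBE 1 4

Derivation:
Char 1 ('E'): step: R->3, L=3; E->plug->E->R->C->L->D->refl->E->L'->E->R'->H->plug->H
Char 2 ('E'): step: R->4, L=3; E->plug->E->R->E->L->E->refl->D->L'->C->R'->B->plug->B
Char 3 ('D'): step: R->5, L=3; D->plug->D->R->D->L->B->refl->H->L'->B->R'->A->plug->A
Char 4 ('A'): step: R->6, L=3; A->plug->A->R->E->L->E->refl->D->L'->C->R'->C->plug->C
Char 5 ('H'): step: R->7, L=3; H->plug->H->R->D->L->B->refl->H->L'->B->R'->B->plug->B
Char 6 ('D'): step: R->0, L->4 (L advanced); D->plug->D->R->B->L->C->refl->F->L'->E->R'->B->plug->B
Char 7 ('H'): step: R->1, L=4; H->plug->H->R->H->L->H->refl->B->L'->F->R'->E->plug->E
Final: ciphertext=HBACBBE, RIGHT=1, LEFT=4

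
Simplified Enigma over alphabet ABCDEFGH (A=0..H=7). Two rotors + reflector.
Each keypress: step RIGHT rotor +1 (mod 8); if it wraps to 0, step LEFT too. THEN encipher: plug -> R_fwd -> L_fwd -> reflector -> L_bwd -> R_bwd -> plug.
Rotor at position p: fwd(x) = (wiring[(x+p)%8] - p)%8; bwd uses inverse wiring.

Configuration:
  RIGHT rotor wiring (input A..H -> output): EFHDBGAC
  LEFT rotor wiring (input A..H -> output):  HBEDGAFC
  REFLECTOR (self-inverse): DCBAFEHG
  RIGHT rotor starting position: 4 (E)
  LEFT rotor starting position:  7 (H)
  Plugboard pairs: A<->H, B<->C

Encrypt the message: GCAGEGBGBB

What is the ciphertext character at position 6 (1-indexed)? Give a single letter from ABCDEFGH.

Char 1 ('G'): step: R->5, L=7; G->plug->G->R->G->L->B->refl->C->L'->C->R'->F->plug->F
Char 2 ('C'): step: R->6, L=7; C->plug->B->R->E->L->E->refl->F->L'->D->R'->G->plug->G
Char 3 ('A'): step: R->7, L=7; A->plug->H->R->B->L->A->refl->D->L'->A->R'->D->plug->D
Char 4 ('G'): step: R->0, L->0 (L advanced); G->plug->G->R->A->L->H->refl->G->L'->E->R'->A->plug->H
Char 5 ('E'): step: R->1, L=0; E->plug->E->R->F->L->A->refl->D->L'->D->R'->H->plug->A
Char 6 ('G'): step: R->2, L=0; G->plug->G->R->C->L->E->refl->F->L'->G->R'->E->plug->E

E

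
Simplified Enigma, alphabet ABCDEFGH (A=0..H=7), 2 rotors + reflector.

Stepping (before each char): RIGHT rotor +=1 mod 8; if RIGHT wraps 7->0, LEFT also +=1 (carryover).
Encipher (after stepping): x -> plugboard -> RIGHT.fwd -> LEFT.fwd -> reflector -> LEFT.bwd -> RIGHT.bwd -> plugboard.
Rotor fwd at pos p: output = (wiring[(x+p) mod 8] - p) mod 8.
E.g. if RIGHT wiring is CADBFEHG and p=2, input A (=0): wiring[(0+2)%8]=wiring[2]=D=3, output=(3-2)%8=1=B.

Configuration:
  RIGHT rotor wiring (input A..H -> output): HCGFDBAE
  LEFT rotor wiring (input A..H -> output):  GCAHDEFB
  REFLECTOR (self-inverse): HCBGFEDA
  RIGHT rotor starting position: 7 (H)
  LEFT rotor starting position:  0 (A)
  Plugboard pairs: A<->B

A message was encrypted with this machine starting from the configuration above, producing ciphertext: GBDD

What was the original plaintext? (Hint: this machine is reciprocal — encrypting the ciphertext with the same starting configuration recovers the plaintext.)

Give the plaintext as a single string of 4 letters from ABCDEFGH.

Char 1 ('G'): step: R->0, L->1 (L advanced); G->plug->G->R->A->L->B->refl->C->L'->D->R'->E->plug->E
Char 2 ('B'): step: R->1, L=1; B->plug->A->R->B->L->H->refl->A->L'->G->R'->H->plug->H
Char 3 ('D'): step: R->2, L=1; D->plug->D->R->H->L->F->refl->E->L'->F->R'->G->plug->G
Char 4 ('D'): step: R->3, L=1; D->plug->D->R->F->L->E->refl->F->L'->H->R'->G->plug->G

Answer: EHGG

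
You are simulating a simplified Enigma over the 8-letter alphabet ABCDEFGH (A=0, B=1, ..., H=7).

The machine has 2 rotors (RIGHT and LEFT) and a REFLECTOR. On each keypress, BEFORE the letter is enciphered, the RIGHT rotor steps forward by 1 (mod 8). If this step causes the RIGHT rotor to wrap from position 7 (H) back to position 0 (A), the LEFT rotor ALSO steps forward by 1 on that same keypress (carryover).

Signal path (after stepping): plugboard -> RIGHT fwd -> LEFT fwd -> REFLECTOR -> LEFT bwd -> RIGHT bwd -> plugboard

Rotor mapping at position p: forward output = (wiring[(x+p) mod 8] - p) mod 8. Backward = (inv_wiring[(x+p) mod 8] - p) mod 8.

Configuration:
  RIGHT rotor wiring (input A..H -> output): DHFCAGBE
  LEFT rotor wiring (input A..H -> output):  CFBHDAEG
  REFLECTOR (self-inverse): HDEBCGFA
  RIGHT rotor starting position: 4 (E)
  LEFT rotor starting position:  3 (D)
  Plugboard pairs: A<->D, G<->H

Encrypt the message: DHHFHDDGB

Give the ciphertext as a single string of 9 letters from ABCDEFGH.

Char 1 ('D'): step: R->5, L=3; D->plug->A->R->B->L->A->refl->H->L'->F->R'->G->plug->H
Char 2 ('H'): step: R->6, L=3; H->plug->G->R->C->L->F->refl->G->L'->H->R'->E->plug->E
Char 3 ('H'): step: R->7, L=3; H->plug->G->R->H->L->G->refl->F->L'->C->R'->H->plug->G
Char 4 ('F'): step: R->0, L->4 (L advanced); F->plug->F->R->G->L->F->refl->G->L'->E->R'->H->plug->G
Char 5 ('H'): step: R->1, L=4; H->plug->G->R->D->L->C->refl->E->L'->B->R'->C->plug->C
Char 6 ('D'): step: R->2, L=4; D->plug->A->R->D->L->C->refl->E->L'->B->R'->G->plug->H
Char 7 ('D'): step: R->3, L=4; D->plug->A->R->H->L->D->refl->B->L'->F->R'->B->plug->B
Char 8 ('G'): step: R->4, L=4; G->plug->H->R->G->L->F->refl->G->L'->E->R'->A->plug->D
Char 9 ('B'): step: R->5, L=4; B->plug->B->R->E->L->G->refl->F->L'->G->R'->D->plug->A

Answer: HEGGCHBDA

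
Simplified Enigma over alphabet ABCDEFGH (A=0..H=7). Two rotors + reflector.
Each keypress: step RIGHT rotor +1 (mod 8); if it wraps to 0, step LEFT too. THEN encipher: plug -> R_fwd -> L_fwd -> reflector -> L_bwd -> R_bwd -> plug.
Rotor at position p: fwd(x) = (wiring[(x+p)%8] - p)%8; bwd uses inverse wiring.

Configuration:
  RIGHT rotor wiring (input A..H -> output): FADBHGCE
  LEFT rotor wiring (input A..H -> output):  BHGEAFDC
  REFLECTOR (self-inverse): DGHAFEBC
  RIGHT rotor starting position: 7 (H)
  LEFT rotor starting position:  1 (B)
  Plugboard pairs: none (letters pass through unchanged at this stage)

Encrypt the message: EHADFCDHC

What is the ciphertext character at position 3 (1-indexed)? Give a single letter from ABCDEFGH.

Char 1 ('E'): step: R->0, L->2 (L advanced); E->plug->E->R->H->L->F->refl->E->L'->A->R'->B->plug->B
Char 2 ('H'): step: R->1, L=2; H->plug->H->R->E->L->B->refl->G->L'->C->R'->B->plug->B
Char 3 ('A'): step: R->2, L=2; A->plug->A->R->B->L->C->refl->H->L'->G->R'->H->plug->H

H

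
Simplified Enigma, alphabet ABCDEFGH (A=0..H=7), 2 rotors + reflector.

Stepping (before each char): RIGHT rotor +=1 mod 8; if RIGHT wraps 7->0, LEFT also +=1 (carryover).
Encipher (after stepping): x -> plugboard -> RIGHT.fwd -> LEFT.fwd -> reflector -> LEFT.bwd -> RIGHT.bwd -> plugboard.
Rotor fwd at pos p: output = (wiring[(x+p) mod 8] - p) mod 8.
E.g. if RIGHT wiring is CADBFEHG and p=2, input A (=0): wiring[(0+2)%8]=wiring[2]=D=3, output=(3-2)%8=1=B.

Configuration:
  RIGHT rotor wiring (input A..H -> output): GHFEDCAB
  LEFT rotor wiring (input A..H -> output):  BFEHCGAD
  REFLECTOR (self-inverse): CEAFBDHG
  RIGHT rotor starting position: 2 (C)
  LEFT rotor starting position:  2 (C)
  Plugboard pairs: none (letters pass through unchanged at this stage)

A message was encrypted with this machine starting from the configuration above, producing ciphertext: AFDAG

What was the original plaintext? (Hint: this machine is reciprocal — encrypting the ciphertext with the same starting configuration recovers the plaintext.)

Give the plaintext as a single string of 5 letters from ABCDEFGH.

Char 1 ('A'): step: R->3, L=2; A->plug->A->R->B->L->F->refl->D->L'->H->R'->C->plug->C
Char 2 ('F'): step: R->4, L=2; F->plug->F->R->D->L->E->refl->B->L'->F->R'->D->plug->D
Char 3 ('D'): step: R->5, L=2; D->plug->D->R->B->L->F->refl->D->L'->H->R'->G->plug->G
Char 4 ('A'): step: R->6, L=2; A->plug->A->R->C->L->A->refl->C->L'->A->R'->C->plug->C
Char 5 ('G'): step: R->7, L=2; G->plug->G->R->D->L->E->refl->B->L'->F->R'->E->plug->E

Answer: CDGCE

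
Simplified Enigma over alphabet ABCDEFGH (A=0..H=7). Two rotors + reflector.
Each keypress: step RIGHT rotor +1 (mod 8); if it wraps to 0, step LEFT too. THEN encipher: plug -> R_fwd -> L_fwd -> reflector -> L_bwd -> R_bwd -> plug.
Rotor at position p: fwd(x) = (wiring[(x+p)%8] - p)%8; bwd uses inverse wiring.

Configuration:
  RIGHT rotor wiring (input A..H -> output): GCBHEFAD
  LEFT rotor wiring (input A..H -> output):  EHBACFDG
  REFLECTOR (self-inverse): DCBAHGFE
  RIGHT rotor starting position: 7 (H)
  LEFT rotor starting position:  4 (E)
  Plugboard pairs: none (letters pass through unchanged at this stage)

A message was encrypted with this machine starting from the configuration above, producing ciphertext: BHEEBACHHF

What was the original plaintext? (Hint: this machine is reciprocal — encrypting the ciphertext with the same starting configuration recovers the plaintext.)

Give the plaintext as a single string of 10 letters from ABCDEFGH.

Char 1 ('B'): step: R->0, L->5 (L advanced); B->plug->B->R->C->L->B->refl->C->L'->E->R'->E->plug->E
Char 2 ('H'): step: R->1, L=5; H->plug->H->R->F->L->E->refl->H->L'->D->R'->D->plug->D
Char 3 ('E'): step: R->2, L=5; E->plug->E->R->G->L->D->refl->A->L'->A->R'->H->plug->H
Char 4 ('E'): step: R->3, L=5; E->plug->E->R->A->L->A->refl->D->L'->G->R'->H->plug->H
Char 5 ('B'): step: R->4, L=5; B->plug->B->R->B->L->G->refl->F->L'->H->R'->D->plug->D
Char 6 ('A'): step: R->5, L=5; A->plug->A->R->A->L->A->refl->D->L'->G->R'->C->plug->C
Char 7 ('C'): step: R->6, L=5; C->plug->C->R->A->L->A->refl->D->L'->G->R'->G->plug->G
Char 8 ('H'): step: R->7, L=5; H->plug->H->R->B->L->G->refl->F->L'->H->R'->B->plug->B
Char 9 ('H'): step: R->0, L->6 (L advanced); H->plug->H->R->D->L->B->refl->C->L'->F->R'->F->plug->F
Char 10 ('F'): step: R->1, L=6; F->plug->F->R->H->L->H->refl->E->L'->G->R'->C->plug->C

Answer: EDHHDCGBFC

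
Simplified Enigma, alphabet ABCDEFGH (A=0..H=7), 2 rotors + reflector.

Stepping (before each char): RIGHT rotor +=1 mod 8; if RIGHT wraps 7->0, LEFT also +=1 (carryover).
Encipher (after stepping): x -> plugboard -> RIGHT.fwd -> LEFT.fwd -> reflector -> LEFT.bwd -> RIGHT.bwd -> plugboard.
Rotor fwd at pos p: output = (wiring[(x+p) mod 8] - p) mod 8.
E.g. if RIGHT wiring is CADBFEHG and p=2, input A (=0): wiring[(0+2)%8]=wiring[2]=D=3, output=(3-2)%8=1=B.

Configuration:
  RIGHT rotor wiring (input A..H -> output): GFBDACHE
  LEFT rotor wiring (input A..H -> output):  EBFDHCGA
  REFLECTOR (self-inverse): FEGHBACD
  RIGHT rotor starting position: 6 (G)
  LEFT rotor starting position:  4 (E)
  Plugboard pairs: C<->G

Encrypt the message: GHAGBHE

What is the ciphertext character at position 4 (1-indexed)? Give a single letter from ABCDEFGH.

Char 1 ('G'): step: R->7, L=4; G->plug->C->R->G->L->B->refl->E->L'->D->R'->G->plug->C
Char 2 ('H'): step: R->0, L->5 (L advanced); H->plug->H->R->E->L->E->refl->B->L'->B->R'->C->plug->G
Char 3 ('A'): step: R->1, L=5; A->plug->A->R->E->L->E->refl->B->L'->B->R'->E->plug->E
Char 4 ('G'): step: R->2, L=5; G->plug->C->R->G->L->G->refl->C->L'->H->R'->A->plug->A

A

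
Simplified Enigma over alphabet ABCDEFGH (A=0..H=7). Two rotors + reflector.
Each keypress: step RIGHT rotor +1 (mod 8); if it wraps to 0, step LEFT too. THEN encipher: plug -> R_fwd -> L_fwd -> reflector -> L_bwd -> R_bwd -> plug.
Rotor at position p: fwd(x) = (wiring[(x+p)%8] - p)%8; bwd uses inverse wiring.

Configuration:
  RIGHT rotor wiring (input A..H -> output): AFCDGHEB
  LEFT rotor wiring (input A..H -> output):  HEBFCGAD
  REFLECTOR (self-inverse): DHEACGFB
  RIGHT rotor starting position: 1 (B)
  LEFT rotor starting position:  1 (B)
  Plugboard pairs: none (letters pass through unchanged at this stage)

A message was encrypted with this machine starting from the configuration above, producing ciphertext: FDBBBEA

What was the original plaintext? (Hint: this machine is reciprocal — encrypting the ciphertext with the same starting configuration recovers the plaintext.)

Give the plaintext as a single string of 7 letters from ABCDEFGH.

Answer: CADCFFB

Derivation:
Char 1 ('F'): step: R->2, L=1; F->plug->F->R->H->L->G->refl->F->L'->E->R'->C->plug->C
Char 2 ('D'): step: R->3, L=1; D->plug->D->R->B->L->A->refl->D->L'->A->R'->A->plug->A
Char 3 ('B'): step: R->4, L=1; B->plug->B->R->D->L->B->refl->H->L'->F->R'->D->plug->D
Char 4 ('B'): step: R->5, L=1; B->plug->B->R->H->L->G->refl->F->L'->E->R'->C->plug->C
Char 5 ('B'): step: R->6, L=1; B->plug->B->R->D->L->B->refl->H->L'->F->R'->F->plug->F
Char 6 ('E'): step: R->7, L=1; E->plug->E->R->E->L->F->refl->G->L'->H->R'->F->plug->F
Char 7 ('A'): step: R->0, L->2 (L advanced); A->plug->A->R->A->L->H->refl->B->L'->F->R'->B->plug->B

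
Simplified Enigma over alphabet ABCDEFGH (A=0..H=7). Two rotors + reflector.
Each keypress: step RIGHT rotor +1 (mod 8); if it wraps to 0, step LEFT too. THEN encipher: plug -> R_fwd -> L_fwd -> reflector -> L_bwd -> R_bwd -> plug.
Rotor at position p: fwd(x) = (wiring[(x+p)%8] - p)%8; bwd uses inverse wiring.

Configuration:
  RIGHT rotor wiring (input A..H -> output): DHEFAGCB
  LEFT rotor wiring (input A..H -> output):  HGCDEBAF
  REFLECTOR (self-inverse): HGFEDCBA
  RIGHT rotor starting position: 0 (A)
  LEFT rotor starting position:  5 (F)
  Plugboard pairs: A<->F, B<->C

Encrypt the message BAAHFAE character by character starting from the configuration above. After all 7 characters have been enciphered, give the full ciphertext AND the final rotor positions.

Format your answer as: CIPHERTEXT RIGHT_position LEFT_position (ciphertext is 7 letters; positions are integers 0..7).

Char 1 ('B'): step: R->1, L=5; B->plug->C->R->E->L->B->refl->G->L'->G->R'->A->plug->F
Char 2 ('A'): step: R->2, L=5; A->plug->F->R->H->L->H->refl->A->L'->C->R'->A->plug->F
Char 3 ('A'): step: R->3, L=5; A->plug->F->R->A->L->E->refl->D->L'->B->R'->H->plug->H
Char 4 ('H'): step: R->4, L=5; H->plug->H->R->B->L->D->refl->E->L'->A->R'->G->plug->G
Char 5 ('F'): step: R->5, L=5; F->plug->A->R->B->L->D->refl->E->L'->A->R'->G->plug->G
Char 6 ('A'): step: R->6, L=5; A->plug->F->R->H->L->H->refl->A->L'->C->R'->G->plug->G
Char 7 ('E'): step: R->7, L=5; E->plug->E->R->G->L->G->refl->B->L'->E->R'->B->plug->C
Final: ciphertext=FFHGGGC, RIGHT=7, LEFT=5

Answer: FFHGGGC 7 5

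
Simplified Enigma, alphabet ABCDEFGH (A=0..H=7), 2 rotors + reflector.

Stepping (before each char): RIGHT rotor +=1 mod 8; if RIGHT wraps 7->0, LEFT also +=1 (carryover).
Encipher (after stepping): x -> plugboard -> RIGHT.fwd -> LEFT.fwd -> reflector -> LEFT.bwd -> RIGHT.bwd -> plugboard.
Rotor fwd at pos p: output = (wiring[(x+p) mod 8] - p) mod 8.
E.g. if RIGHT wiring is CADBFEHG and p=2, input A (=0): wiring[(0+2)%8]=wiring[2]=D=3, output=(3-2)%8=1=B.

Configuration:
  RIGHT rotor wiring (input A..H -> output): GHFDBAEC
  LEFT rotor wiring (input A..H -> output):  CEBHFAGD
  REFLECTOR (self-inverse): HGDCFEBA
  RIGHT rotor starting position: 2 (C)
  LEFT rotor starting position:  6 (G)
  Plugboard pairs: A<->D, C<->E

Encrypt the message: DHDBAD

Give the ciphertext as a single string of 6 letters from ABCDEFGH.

Answer: BBECEE

Derivation:
Char 1 ('D'): step: R->3, L=6; D->plug->A->R->A->L->A->refl->H->L'->G->R'->B->plug->B
Char 2 ('H'): step: R->4, L=6; H->plug->H->R->H->L->C->refl->D->L'->E->R'->B->plug->B
Char 3 ('D'): step: R->5, L=6; D->plug->A->R->D->L->G->refl->B->L'->F->R'->C->plug->E
Char 4 ('B'): step: R->6, L=6; B->plug->B->R->E->L->D->refl->C->L'->H->R'->E->plug->C
Char 5 ('A'): step: R->7, L=6; A->plug->D->R->G->L->H->refl->A->L'->A->R'->C->plug->E
Char 6 ('D'): step: R->0, L->7 (L advanced); D->plug->A->R->G->L->B->refl->G->L'->F->R'->C->plug->E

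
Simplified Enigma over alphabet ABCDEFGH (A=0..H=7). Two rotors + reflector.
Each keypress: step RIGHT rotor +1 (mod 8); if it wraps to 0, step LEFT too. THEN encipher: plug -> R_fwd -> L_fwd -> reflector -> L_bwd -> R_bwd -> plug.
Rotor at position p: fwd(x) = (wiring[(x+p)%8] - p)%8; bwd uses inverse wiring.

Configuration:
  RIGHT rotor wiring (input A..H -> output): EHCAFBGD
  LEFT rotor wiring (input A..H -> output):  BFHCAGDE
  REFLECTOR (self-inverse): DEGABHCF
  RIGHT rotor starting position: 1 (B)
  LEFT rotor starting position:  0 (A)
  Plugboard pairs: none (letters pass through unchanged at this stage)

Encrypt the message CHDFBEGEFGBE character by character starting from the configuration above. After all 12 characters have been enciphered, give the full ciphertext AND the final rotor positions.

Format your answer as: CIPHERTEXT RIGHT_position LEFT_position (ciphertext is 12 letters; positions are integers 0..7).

Char 1 ('C'): step: R->2, L=0; C->plug->C->R->D->L->C->refl->G->L'->F->R'->H->plug->H
Char 2 ('H'): step: R->3, L=0; H->plug->H->R->H->L->E->refl->B->L'->A->R'->E->plug->E
Char 3 ('D'): step: R->4, L=0; D->plug->D->R->H->L->E->refl->B->L'->A->R'->E->plug->E
Char 4 ('F'): step: R->5, L=0; F->plug->F->R->F->L->G->refl->C->L'->D->R'->G->plug->G
Char 5 ('B'): step: R->6, L=0; B->plug->B->R->F->L->G->refl->C->L'->D->R'->H->plug->H
Char 6 ('E'): step: R->7, L=0; E->plug->E->R->B->L->F->refl->H->L'->C->R'->G->plug->G
Char 7 ('G'): step: R->0, L->1 (L advanced); G->plug->G->R->G->L->D->refl->A->L'->H->R'->B->plug->B
Char 8 ('E'): step: R->1, L=1; E->plug->E->R->A->L->E->refl->B->L'->C->R'->G->plug->G
Char 9 ('F'): step: R->2, L=1; F->plug->F->R->B->L->G->refl->C->L'->F->R'->H->plug->H
Char 10 ('G'): step: R->3, L=1; G->plug->G->R->E->L->F->refl->H->L'->D->R'->D->plug->D
Char 11 ('B'): step: R->4, L=1; B->plug->B->R->F->L->C->refl->G->L'->B->R'->A->plug->A
Char 12 ('E'): step: R->5, L=1; E->plug->E->R->C->L->B->refl->E->L'->A->R'->H->plug->H
Final: ciphertext=HEEGHGBGHDAH, RIGHT=5, LEFT=1

Answer: HEEGHGBGHDAH 5 1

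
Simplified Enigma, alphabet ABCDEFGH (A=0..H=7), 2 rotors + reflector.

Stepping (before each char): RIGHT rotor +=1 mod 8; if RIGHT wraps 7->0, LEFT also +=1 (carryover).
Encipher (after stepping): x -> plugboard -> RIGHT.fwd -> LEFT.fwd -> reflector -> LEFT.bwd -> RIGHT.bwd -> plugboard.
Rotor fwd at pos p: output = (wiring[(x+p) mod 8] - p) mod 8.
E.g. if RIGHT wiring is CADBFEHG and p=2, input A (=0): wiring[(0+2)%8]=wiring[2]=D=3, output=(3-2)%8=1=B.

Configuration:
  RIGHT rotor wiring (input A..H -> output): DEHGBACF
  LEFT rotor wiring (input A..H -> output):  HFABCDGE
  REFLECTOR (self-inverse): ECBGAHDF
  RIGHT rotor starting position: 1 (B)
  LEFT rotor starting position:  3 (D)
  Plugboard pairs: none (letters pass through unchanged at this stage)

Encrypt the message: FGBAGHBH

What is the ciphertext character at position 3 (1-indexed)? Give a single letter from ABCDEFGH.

Char 1 ('F'): step: R->2, L=3; F->plug->F->R->D->L->D->refl->G->L'->A->R'->E->plug->E
Char 2 ('G'): step: R->3, L=3; G->plug->G->R->B->L->H->refl->F->L'->H->R'->D->plug->D
Char 3 ('B'): step: R->4, L=3; B->plug->B->R->E->L->B->refl->C->L'->G->R'->C->plug->C

C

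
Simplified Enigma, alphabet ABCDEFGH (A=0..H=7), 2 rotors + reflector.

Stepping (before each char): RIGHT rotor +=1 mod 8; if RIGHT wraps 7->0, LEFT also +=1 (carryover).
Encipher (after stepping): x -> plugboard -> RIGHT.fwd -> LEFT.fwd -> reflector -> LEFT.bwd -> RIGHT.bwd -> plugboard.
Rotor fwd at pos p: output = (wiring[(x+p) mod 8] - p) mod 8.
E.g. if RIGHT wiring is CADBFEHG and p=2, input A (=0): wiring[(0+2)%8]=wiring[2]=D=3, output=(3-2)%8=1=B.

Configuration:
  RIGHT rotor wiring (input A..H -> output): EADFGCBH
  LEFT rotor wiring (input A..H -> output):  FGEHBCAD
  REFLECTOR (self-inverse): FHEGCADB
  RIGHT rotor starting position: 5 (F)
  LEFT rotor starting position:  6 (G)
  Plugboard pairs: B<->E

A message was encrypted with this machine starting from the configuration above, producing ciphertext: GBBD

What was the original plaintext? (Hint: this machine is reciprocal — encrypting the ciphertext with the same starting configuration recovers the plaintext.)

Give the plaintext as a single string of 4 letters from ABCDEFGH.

Char 1 ('G'): step: R->6, L=6; G->plug->G->R->A->L->C->refl->E->L'->H->R'->F->plug->F
Char 2 ('B'): step: R->7, L=6; B->plug->E->R->G->L->D->refl->G->L'->E->R'->D->plug->D
Char 3 ('B'): step: R->0, L->7 (L advanced); B->plug->E->R->G->L->D->refl->G->L'->B->R'->G->plug->G
Char 4 ('D'): step: R->1, L=7; D->plug->D->R->F->L->C->refl->E->L'->A->R'->F->plug->F

Answer: FDGF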